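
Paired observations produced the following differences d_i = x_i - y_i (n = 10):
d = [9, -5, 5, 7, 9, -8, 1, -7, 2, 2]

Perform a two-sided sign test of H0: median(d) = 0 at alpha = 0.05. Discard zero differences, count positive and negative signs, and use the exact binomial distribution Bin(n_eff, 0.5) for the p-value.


Step 1: Discard zero differences. Original n = 10; n_eff = number of nonzero differences = 10.
Nonzero differences (with sign): +9, -5, +5, +7, +9, -8, +1, -7, +2, +2
Step 2: Count signs: positive = 7, negative = 3.
Step 3: Under H0: P(positive) = 0.5, so the number of positives S ~ Bin(10, 0.5).
Step 4: Two-sided exact p-value = sum of Bin(10,0.5) probabilities at or below the observed probability = 0.343750.
Step 5: alpha = 0.05. fail to reject H0.

n_eff = 10, pos = 7, neg = 3, p = 0.343750, fail to reject H0.


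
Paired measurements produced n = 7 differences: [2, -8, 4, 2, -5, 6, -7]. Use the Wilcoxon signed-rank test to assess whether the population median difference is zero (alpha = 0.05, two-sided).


Step 1: Drop any zero differences (none here) and take |d_i|.
|d| = [2, 8, 4, 2, 5, 6, 7]
Step 2: Midrank |d_i| (ties get averaged ranks).
ranks: |2|->1.5, |8|->7, |4|->3, |2|->1.5, |5|->4, |6|->5, |7|->6
Step 3: Attach original signs; sum ranks with positive sign and with negative sign.
W+ = 1.5 + 3 + 1.5 + 5 = 11
W- = 7 + 4 + 6 = 17
(Check: W+ + W- = 28 should equal n(n+1)/2 = 28.)
Step 4: Test statistic W = min(W+, W-) = 11.
Step 5: Ties in |d|, so use the tie-corrected normal approximation.
        E[W] = n(n+1)/4 = 7*8/4 = 14.
        Tie groups: |d|=2 (t=2); sum(t^3 - t) = 6.
        Var[W] = n(n+1)(2n+1)/24 - sum(t^3-t)/48 = 840/24 - 6/48 = 34.875.
        z = (W - E[W]) / sqrt(Var[W]) = (11 - 14) / 5.9055 = -0.5080.
        Two-sided p = 2*Phi(z) = 0.611453.
Step 6: alpha = 0.05. fail to reject H0.

W+ = 11, W- = 17, W = min = 11, p = 0.611453, fail to reject H0.


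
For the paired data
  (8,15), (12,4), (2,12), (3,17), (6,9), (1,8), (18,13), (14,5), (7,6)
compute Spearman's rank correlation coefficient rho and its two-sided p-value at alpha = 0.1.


Step 1: Rank x and y separately (midranks; no ties here).
rank(x): 8->6, 12->7, 2->2, 3->3, 6->4, 1->1, 18->9, 14->8, 7->5
rank(y): 15->8, 4->1, 12->6, 17->9, 9->5, 8->4, 13->7, 5->2, 6->3
Step 2: d_i = R_x(i) - R_y(i); compute d_i^2.
  (6-8)^2=4, (7-1)^2=36, (2-6)^2=16, (3-9)^2=36, (4-5)^2=1, (1-4)^2=9, (9-7)^2=4, (8-2)^2=36, (5-3)^2=4
sum(d^2) = 146.
Step 3: rho = 1 - 6*146 / (9*(9^2 - 1)) = 1 - 876/720 = -0.216667.
Step 4: Under H0, t = rho * sqrt((n-2)/(1-rho^2)) = -0.5872 ~ t(7).
Step 5: Two-sided p-value from the t-distribution with 7 df = 0.575515.
Step 6: alpha = 0.1. fail to reject H0.

rho = -0.2167, p = 0.575515, fail to reject H0 at alpha = 0.1.


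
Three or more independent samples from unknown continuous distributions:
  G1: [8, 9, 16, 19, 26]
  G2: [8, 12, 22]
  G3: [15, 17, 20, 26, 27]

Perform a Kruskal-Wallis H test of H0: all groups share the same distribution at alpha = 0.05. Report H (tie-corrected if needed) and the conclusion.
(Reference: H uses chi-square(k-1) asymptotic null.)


Step 1: Combine all N = 13 observations and assign midranks.
sorted (value, group, rank): (8,G1,1.5), (8,G2,1.5), (9,G1,3), (12,G2,4), (15,G3,5), (16,G1,6), (17,G3,7), (19,G1,8), (20,G3,9), (22,G2,10), (26,G1,11.5), (26,G3,11.5), (27,G3,13)
Step 2: Sum ranks within each group.
R_1 = 30 (n_1 = 5)
R_2 = 15.5 (n_2 = 3)
R_3 = 45.5 (n_3 = 5)
Step 3: H = 12/(N(N+1)) * sum(R_i^2/n_i) - 3(N+1)
     = 12/(13*14) * (30^2/5 + 15.5^2/3 + 45.5^2/5) - 3*14
     = 0.065934 * 674.133 - 42
     = 2.448352.
Step 4: Ties present; correction factor C = 1 - 12/(13^3 - 13) = 0.994505. Corrected H = 2.448352 / 0.994505 = 2.461878.
Step 5: Under H0, H ~ chi^2(2); p-value = 0.292018.
Step 6: alpha = 0.05. fail to reject H0.

H = 2.4619, df = 2, p = 0.292018, fail to reject H0.


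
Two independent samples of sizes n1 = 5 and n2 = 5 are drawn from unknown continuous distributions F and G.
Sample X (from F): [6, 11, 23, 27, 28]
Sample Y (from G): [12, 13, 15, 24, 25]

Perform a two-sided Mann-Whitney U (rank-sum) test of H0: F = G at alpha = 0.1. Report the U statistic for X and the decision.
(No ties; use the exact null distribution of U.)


Step 1: Combine and sort all 10 observations; assign midranks.
sorted (value, group): (6,X), (11,X), (12,Y), (13,Y), (15,Y), (23,X), (24,Y), (25,Y), (27,X), (28,X)
ranks: 6->1, 11->2, 12->3, 13->4, 15->5, 23->6, 24->7, 25->8, 27->9, 28->10
Step 2: Rank sum for X: R1 = 1 + 2 + 6 + 9 + 10 = 28.
Step 3: U_X = R1 - n1(n1+1)/2 = 28 - 5*6/2 = 28 - 15 = 13.
       U_Y = n1*n2 - U_X = 25 - 13 = 12.
Step 4: No ties, so the exact null distribution of U (based on enumerating the C(10,5) = 252 equally likely rank assignments) gives the two-sided p-value.
Step 5: p-value = 1.000000; compare to alpha = 0.1. fail to reject H0.

U_X = 13, p = 1.000000, fail to reject H0 at alpha = 0.1.


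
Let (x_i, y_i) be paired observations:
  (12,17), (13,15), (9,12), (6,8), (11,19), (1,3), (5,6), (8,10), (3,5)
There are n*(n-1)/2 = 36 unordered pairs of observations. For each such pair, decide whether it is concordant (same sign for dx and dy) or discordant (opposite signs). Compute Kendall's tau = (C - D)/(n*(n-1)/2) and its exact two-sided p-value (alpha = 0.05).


Step 1: Enumerate the 36 unordered pairs (i,j) with i<j and classify each by sign(x_j-x_i) * sign(y_j-y_i).
  (1,2):dx=+1,dy=-2->D; (1,3):dx=-3,dy=-5->C; (1,4):dx=-6,dy=-9->C; (1,5):dx=-1,dy=+2->D
  (1,6):dx=-11,dy=-14->C; (1,7):dx=-7,dy=-11->C; (1,8):dx=-4,dy=-7->C; (1,9):dx=-9,dy=-12->C
  (2,3):dx=-4,dy=-3->C; (2,4):dx=-7,dy=-7->C; (2,5):dx=-2,dy=+4->D; (2,6):dx=-12,dy=-12->C
  (2,7):dx=-8,dy=-9->C; (2,8):dx=-5,dy=-5->C; (2,9):dx=-10,dy=-10->C; (3,4):dx=-3,dy=-4->C
  (3,5):dx=+2,dy=+7->C; (3,6):dx=-8,dy=-9->C; (3,7):dx=-4,dy=-6->C; (3,8):dx=-1,dy=-2->C
  (3,9):dx=-6,dy=-7->C; (4,5):dx=+5,dy=+11->C; (4,6):dx=-5,dy=-5->C; (4,7):dx=-1,dy=-2->C
  (4,8):dx=+2,dy=+2->C; (4,9):dx=-3,dy=-3->C; (5,6):dx=-10,dy=-16->C; (5,7):dx=-6,dy=-13->C
  (5,8):dx=-3,dy=-9->C; (5,9):dx=-8,dy=-14->C; (6,7):dx=+4,dy=+3->C; (6,8):dx=+7,dy=+7->C
  (6,9):dx=+2,dy=+2->C; (7,8):dx=+3,dy=+4->C; (7,9):dx=-2,dy=-1->C; (8,9):dx=-5,dy=-5->C
Step 2: C = 33, D = 3, total pairs = 36.
Step 3: tau = (C - D)/(n(n-1)/2) = (33 - 3)/36 = 0.833333.
Step 4: Exact two-sided p-value (enumerate n! = 362880 permutations of y under H0): p = 0.000854.
Step 5: alpha = 0.05. reject H0.

tau_b = 0.8333 (C=33, D=3), p = 0.000854, reject H0.


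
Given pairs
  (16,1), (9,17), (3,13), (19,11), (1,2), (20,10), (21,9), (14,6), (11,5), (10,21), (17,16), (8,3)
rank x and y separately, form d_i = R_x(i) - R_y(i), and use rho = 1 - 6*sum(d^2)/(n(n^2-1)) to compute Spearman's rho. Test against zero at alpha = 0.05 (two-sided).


Step 1: Rank x and y separately (midranks; no ties here).
rank(x): 16->8, 9->4, 3->2, 19->10, 1->1, 20->11, 21->12, 14->7, 11->6, 10->5, 17->9, 8->3
rank(y): 1->1, 17->11, 13->9, 11->8, 2->2, 10->7, 9->6, 6->5, 5->4, 21->12, 16->10, 3->3
Step 2: d_i = R_x(i) - R_y(i); compute d_i^2.
  (8-1)^2=49, (4-11)^2=49, (2-9)^2=49, (10-8)^2=4, (1-2)^2=1, (11-7)^2=16, (12-6)^2=36, (7-5)^2=4, (6-4)^2=4, (5-12)^2=49, (9-10)^2=1, (3-3)^2=0
sum(d^2) = 262.
Step 3: rho = 1 - 6*262 / (12*(12^2 - 1)) = 1 - 1572/1716 = 0.083916.
Step 4: Under H0, t = rho * sqrt((n-2)/(1-rho^2)) = 0.2663 ~ t(10).
Step 5: Two-sided p-value from the t-distribution with 10 df = 0.795415.
Step 6: alpha = 0.05. fail to reject H0.

rho = 0.0839, p = 0.795415, fail to reject H0 at alpha = 0.05.


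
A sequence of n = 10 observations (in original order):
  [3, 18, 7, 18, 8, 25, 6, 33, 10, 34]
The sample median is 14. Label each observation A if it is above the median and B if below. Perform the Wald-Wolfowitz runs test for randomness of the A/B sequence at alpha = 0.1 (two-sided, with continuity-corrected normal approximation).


Step 1: Compute median = 14; label A = above, B = below.
Labels in order: BABABABABA  (n_A = 5, n_B = 5)
Step 2: Count runs R = 10.
Step 3: Under H0 (random ordering), E[R] = 2*n_A*n_B/(n_A+n_B) + 1 = 2*5*5/10 + 1 = 6.0000.
        Var[R] = 2*n_A*n_B*(2*n_A*n_B - n_A - n_B) / ((n_A+n_B)^2 * (n_A+n_B-1)) = 2000/900 = 2.2222.
        SD[R] = 1.4907.
Step 4: Continuity-corrected z = (R - 0.5 - E[R]) / SD[R] = (10 - 0.5 - 6.0000) / 1.4907 = 2.3479.
Step 5: Two-sided p-value via normal approximation = 2*(1 - Phi(|z|)) = 0.018881.
Step 6: alpha = 0.1. reject H0.

R = 10, z = 2.3479, p = 0.018881, reject H0.


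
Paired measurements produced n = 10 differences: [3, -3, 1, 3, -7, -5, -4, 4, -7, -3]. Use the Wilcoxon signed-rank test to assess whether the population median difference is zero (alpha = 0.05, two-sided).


Step 1: Drop any zero differences (none here) and take |d_i|.
|d| = [3, 3, 1, 3, 7, 5, 4, 4, 7, 3]
Step 2: Midrank |d_i| (ties get averaged ranks).
ranks: |3|->3.5, |3|->3.5, |1|->1, |3|->3.5, |7|->9.5, |5|->8, |4|->6.5, |4|->6.5, |7|->9.5, |3|->3.5
Step 3: Attach original signs; sum ranks with positive sign and with negative sign.
W+ = 3.5 + 1 + 3.5 + 6.5 = 14.5
W- = 3.5 + 9.5 + 8 + 6.5 + 9.5 + 3.5 = 40.5
(Check: W+ + W- = 55 should equal n(n+1)/2 = 55.)
Step 4: Test statistic W = min(W+, W-) = 14.5.
Step 5: Ties in |d|, so use the tie-corrected normal approximation.
        E[W] = n(n+1)/4 = 10*11/4 = 27.5.
        Tie groups: |d|=3 (t=4), |d|=4 (t=2), |d|=7 (t=2); sum(t^3 - t) = 72.
        Var[W] = n(n+1)(2n+1)/24 - sum(t^3-t)/48 = 2310/24 - 72/48 = 94.75.
        z = (W - E[W]) / sqrt(Var[W]) = (14.5 - 27.5) / 9.7340 = -1.3355.
        Two-sided p = 2*Phi(z) = 0.181703.
Step 6: alpha = 0.05. fail to reject H0.

W+ = 14.5, W- = 40.5, W = min = 14.5, p = 0.181703, fail to reject H0.


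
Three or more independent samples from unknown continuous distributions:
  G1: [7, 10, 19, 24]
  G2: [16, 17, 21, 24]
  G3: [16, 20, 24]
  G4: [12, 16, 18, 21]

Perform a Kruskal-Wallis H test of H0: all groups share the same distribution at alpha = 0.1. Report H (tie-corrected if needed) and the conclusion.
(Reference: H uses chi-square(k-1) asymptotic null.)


Step 1: Combine all N = 15 observations and assign midranks.
sorted (value, group, rank): (7,G1,1), (10,G1,2), (12,G4,3), (16,G2,5), (16,G3,5), (16,G4,5), (17,G2,7), (18,G4,8), (19,G1,9), (20,G3,10), (21,G2,11.5), (21,G4,11.5), (24,G1,14), (24,G2,14), (24,G3,14)
Step 2: Sum ranks within each group.
R_1 = 26 (n_1 = 4)
R_2 = 37.5 (n_2 = 4)
R_3 = 29 (n_3 = 3)
R_4 = 27.5 (n_4 = 4)
Step 3: H = 12/(N(N+1)) * sum(R_i^2/n_i) - 3(N+1)
     = 12/(15*16) * (26^2/4 + 37.5^2/4 + 29^2/3 + 27.5^2/4) - 3*16
     = 0.050000 * 989.958 - 48
     = 1.497917.
Step 4: Ties present; correction factor C = 1 - 54/(15^3 - 15) = 0.983929. Corrected H = 1.497917 / 0.983929 = 1.522384.
Step 5: Under H0, H ~ chi^2(3); p-value = 0.677114.
Step 6: alpha = 0.1. fail to reject H0.

H = 1.5224, df = 3, p = 0.677114, fail to reject H0.


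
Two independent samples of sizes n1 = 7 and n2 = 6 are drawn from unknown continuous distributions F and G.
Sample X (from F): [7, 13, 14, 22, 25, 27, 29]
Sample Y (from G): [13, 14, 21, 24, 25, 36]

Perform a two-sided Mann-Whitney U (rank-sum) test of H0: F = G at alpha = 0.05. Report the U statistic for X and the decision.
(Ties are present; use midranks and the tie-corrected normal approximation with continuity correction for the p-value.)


Step 1: Combine and sort all 13 observations; assign midranks.
sorted (value, group): (7,X), (13,X), (13,Y), (14,X), (14,Y), (21,Y), (22,X), (24,Y), (25,X), (25,Y), (27,X), (29,X), (36,Y)
ranks: 7->1, 13->2.5, 13->2.5, 14->4.5, 14->4.5, 21->6, 22->7, 24->8, 25->9.5, 25->9.5, 27->11, 29->12, 36->13
Step 2: Rank sum for X: R1 = 1 + 2.5 + 4.5 + 7 + 9.5 + 11 + 12 = 47.5.
Step 3: U_X = R1 - n1(n1+1)/2 = 47.5 - 7*8/2 = 47.5 - 28 = 19.5.
       U_Y = n1*n2 - U_X = 42 - 19.5 = 22.5.
Step 4: Ties are present, so use the tie-corrected normal approximation (with continuity correction) for the p-value.
Step 5: p-value = 0.885935; compare to alpha = 0.05. fail to reject H0.

U_X = 19.5, p = 0.885935, fail to reject H0 at alpha = 0.05.


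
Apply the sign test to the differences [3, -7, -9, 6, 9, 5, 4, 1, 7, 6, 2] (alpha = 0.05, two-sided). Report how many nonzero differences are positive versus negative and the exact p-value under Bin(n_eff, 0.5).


Step 1: Discard zero differences. Original n = 11; n_eff = number of nonzero differences = 11.
Nonzero differences (with sign): +3, -7, -9, +6, +9, +5, +4, +1, +7, +6, +2
Step 2: Count signs: positive = 9, negative = 2.
Step 3: Under H0: P(positive) = 0.5, so the number of positives S ~ Bin(11, 0.5).
Step 4: Two-sided exact p-value = sum of Bin(11,0.5) probabilities at or below the observed probability = 0.065430.
Step 5: alpha = 0.05. fail to reject H0.

n_eff = 11, pos = 9, neg = 2, p = 0.065430, fail to reject H0.


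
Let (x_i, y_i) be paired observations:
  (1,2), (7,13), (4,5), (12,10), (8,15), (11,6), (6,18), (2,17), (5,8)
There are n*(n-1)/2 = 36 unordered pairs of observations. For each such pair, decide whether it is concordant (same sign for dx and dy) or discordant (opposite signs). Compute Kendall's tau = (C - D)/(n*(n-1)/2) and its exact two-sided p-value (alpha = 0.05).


Step 1: Enumerate the 36 unordered pairs (i,j) with i<j and classify each by sign(x_j-x_i) * sign(y_j-y_i).
  (1,2):dx=+6,dy=+11->C; (1,3):dx=+3,dy=+3->C; (1,4):dx=+11,dy=+8->C; (1,5):dx=+7,dy=+13->C
  (1,6):dx=+10,dy=+4->C; (1,7):dx=+5,dy=+16->C; (1,8):dx=+1,dy=+15->C; (1,9):dx=+4,dy=+6->C
  (2,3):dx=-3,dy=-8->C; (2,4):dx=+5,dy=-3->D; (2,5):dx=+1,dy=+2->C; (2,6):dx=+4,dy=-7->D
  (2,7):dx=-1,dy=+5->D; (2,8):dx=-5,dy=+4->D; (2,9):dx=-2,dy=-5->C; (3,4):dx=+8,dy=+5->C
  (3,5):dx=+4,dy=+10->C; (3,6):dx=+7,dy=+1->C; (3,7):dx=+2,dy=+13->C; (3,8):dx=-2,dy=+12->D
  (3,9):dx=+1,dy=+3->C; (4,5):dx=-4,dy=+5->D; (4,6):dx=-1,dy=-4->C; (4,7):dx=-6,dy=+8->D
  (4,8):dx=-10,dy=+7->D; (4,9):dx=-7,dy=-2->C; (5,6):dx=+3,dy=-9->D; (5,7):dx=-2,dy=+3->D
  (5,8):dx=-6,dy=+2->D; (5,9):dx=-3,dy=-7->C; (6,7):dx=-5,dy=+12->D; (6,8):dx=-9,dy=+11->D
  (6,9):dx=-6,dy=+2->D; (7,8):dx=-4,dy=-1->C; (7,9):dx=-1,dy=-10->C; (8,9):dx=+3,dy=-9->D
Step 2: C = 21, D = 15, total pairs = 36.
Step 3: tau = (C - D)/(n(n-1)/2) = (21 - 15)/36 = 0.166667.
Step 4: Exact two-sided p-value (enumerate n! = 362880 permutations of y under H0): p = 0.612202.
Step 5: alpha = 0.05. fail to reject H0.

tau_b = 0.1667 (C=21, D=15), p = 0.612202, fail to reject H0.


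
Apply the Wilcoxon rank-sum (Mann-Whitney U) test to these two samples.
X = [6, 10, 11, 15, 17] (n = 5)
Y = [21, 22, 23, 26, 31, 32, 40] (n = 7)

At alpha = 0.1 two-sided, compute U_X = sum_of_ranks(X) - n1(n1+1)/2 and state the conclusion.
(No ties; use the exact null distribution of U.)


Step 1: Combine and sort all 12 observations; assign midranks.
sorted (value, group): (6,X), (10,X), (11,X), (15,X), (17,X), (21,Y), (22,Y), (23,Y), (26,Y), (31,Y), (32,Y), (40,Y)
ranks: 6->1, 10->2, 11->3, 15->4, 17->5, 21->6, 22->7, 23->8, 26->9, 31->10, 32->11, 40->12
Step 2: Rank sum for X: R1 = 1 + 2 + 3 + 4 + 5 = 15.
Step 3: U_X = R1 - n1(n1+1)/2 = 15 - 5*6/2 = 15 - 15 = 0.
       U_Y = n1*n2 - U_X = 35 - 0 = 35.
Step 4: No ties, so the exact null distribution of U (based on enumerating the C(12,5) = 792 equally likely rank assignments) gives the two-sided p-value.
Step 5: p-value = 0.002525; compare to alpha = 0.1. reject H0.

U_X = 0, p = 0.002525, reject H0 at alpha = 0.1.


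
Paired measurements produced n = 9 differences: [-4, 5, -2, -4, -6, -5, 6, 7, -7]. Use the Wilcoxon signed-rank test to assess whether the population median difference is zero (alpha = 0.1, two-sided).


Step 1: Drop any zero differences (none here) and take |d_i|.
|d| = [4, 5, 2, 4, 6, 5, 6, 7, 7]
Step 2: Midrank |d_i| (ties get averaged ranks).
ranks: |4|->2.5, |5|->4.5, |2|->1, |4|->2.5, |6|->6.5, |5|->4.5, |6|->6.5, |7|->8.5, |7|->8.5
Step 3: Attach original signs; sum ranks with positive sign and with negative sign.
W+ = 4.5 + 6.5 + 8.5 = 19.5
W- = 2.5 + 1 + 2.5 + 6.5 + 4.5 + 8.5 = 25.5
(Check: W+ + W- = 45 should equal n(n+1)/2 = 45.)
Step 4: Test statistic W = min(W+, W-) = 19.5.
Step 5: Ties in |d|, so use the tie-corrected normal approximation.
        E[W] = n(n+1)/4 = 9*10/4 = 22.5.
        Tie groups: |d|=4 (t=2), |d|=5 (t=2), |d|=6 (t=2), |d|=7 (t=2); sum(t^3 - t) = 24.
        Var[W] = n(n+1)(2n+1)/24 - sum(t^3-t)/48 = 1710/24 - 24/48 = 70.75.
        z = (W - E[W]) / sqrt(Var[W]) = (19.5 - 22.5) / 8.4113 = -0.3567.
        Two-sided p = 2*Phi(z) = 0.721344.
Step 6: alpha = 0.1. fail to reject H0.

W+ = 19.5, W- = 25.5, W = min = 19.5, p = 0.721344, fail to reject H0.


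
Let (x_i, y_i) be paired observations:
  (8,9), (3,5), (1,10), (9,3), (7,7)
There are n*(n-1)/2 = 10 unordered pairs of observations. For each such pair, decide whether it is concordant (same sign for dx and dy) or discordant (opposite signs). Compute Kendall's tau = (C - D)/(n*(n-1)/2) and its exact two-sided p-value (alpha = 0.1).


Step 1: Enumerate the 10 unordered pairs (i,j) with i<j and classify each by sign(x_j-x_i) * sign(y_j-y_i).
  (1,2):dx=-5,dy=-4->C; (1,3):dx=-7,dy=+1->D; (1,4):dx=+1,dy=-6->D; (1,5):dx=-1,dy=-2->C
  (2,3):dx=-2,dy=+5->D; (2,4):dx=+6,dy=-2->D; (2,5):dx=+4,dy=+2->C; (3,4):dx=+8,dy=-7->D
  (3,5):dx=+6,dy=-3->D; (4,5):dx=-2,dy=+4->D
Step 2: C = 3, D = 7, total pairs = 10.
Step 3: tau = (C - D)/(n(n-1)/2) = (3 - 7)/10 = -0.400000.
Step 4: Exact two-sided p-value (enumerate n! = 120 permutations of y under H0): p = 0.483333.
Step 5: alpha = 0.1. fail to reject H0.

tau_b = -0.4000 (C=3, D=7), p = 0.483333, fail to reject H0.


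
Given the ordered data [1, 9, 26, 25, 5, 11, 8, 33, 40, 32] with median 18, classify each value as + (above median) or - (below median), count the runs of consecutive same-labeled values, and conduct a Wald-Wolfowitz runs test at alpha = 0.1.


Step 1: Compute median = 18; label A = above, B = below.
Labels in order: BBAABBBAAA  (n_A = 5, n_B = 5)
Step 2: Count runs R = 4.
Step 3: Under H0 (random ordering), E[R] = 2*n_A*n_B/(n_A+n_B) + 1 = 2*5*5/10 + 1 = 6.0000.
        Var[R] = 2*n_A*n_B*(2*n_A*n_B - n_A - n_B) / ((n_A+n_B)^2 * (n_A+n_B-1)) = 2000/900 = 2.2222.
        SD[R] = 1.4907.
Step 4: Continuity-corrected z = (R + 0.5 - E[R]) / SD[R] = (4 + 0.5 - 6.0000) / 1.4907 = -1.0062.
Step 5: Two-sided p-value via normal approximation = 2*(1 - Phi(|z|)) = 0.314305.
Step 6: alpha = 0.1. fail to reject H0.

R = 4, z = -1.0062, p = 0.314305, fail to reject H0.


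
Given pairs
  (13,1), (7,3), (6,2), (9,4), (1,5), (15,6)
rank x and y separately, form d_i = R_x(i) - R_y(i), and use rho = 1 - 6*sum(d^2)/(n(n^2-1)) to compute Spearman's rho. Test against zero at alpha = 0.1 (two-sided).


Step 1: Rank x and y separately (midranks; no ties here).
rank(x): 13->5, 7->3, 6->2, 9->4, 1->1, 15->6
rank(y): 1->1, 3->3, 2->2, 4->4, 5->5, 6->6
Step 2: d_i = R_x(i) - R_y(i); compute d_i^2.
  (5-1)^2=16, (3-3)^2=0, (2-2)^2=0, (4-4)^2=0, (1-5)^2=16, (6-6)^2=0
sum(d^2) = 32.
Step 3: rho = 1 - 6*32 / (6*(6^2 - 1)) = 1 - 192/210 = 0.085714.
Step 4: Under H0, t = rho * sqrt((n-2)/(1-rho^2)) = 0.1721 ~ t(4).
Step 5: Two-sided p-value from the t-distribution with 4 df = 0.871743.
Step 6: alpha = 0.1. fail to reject H0.

rho = 0.0857, p = 0.871743, fail to reject H0 at alpha = 0.1.


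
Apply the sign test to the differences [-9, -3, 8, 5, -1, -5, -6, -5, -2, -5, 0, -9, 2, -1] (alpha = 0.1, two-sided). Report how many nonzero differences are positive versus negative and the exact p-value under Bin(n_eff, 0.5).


Step 1: Discard zero differences. Original n = 14; n_eff = number of nonzero differences = 13.
Nonzero differences (with sign): -9, -3, +8, +5, -1, -5, -6, -5, -2, -5, -9, +2, -1
Step 2: Count signs: positive = 3, negative = 10.
Step 3: Under H0: P(positive) = 0.5, so the number of positives S ~ Bin(13, 0.5).
Step 4: Two-sided exact p-value = sum of Bin(13,0.5) probabilities at or below the observed probability = 0.092285.
Step 5: alpha = 0.1. reject H0.

n_eff = 13, pos = 3, neg = 10, p = 0.092285, reject H0.


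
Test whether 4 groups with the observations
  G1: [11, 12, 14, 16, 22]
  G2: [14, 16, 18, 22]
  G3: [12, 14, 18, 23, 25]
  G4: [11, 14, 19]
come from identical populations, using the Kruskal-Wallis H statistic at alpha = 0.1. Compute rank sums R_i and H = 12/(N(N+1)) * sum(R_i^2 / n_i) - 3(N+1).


Step 1: Combine all N = 17 observations and assign midranks.
sorted (value, group, rank): (11,G1,1.5), (11,G4,1.5), (12,G1,3.5), (12,G3,3.5), (14,G1,6.5), (14,G2,6.5), (14,G3,6.5), (14,G4,6.5), (16,G1,9.5), (16,G2,9.5), (18,G2,11.5), (18,G3,11.5), (19,G4,13), (22,G1,14.5), (22,G2,14.5), (23,G3,16), (25,G3,17)
Step 2: Sum ranks within each group.
R_1 = 35.5 (n_1 = 5)
R_2 = 42 (n_2 = 4)
R_3 = 54.5 (n_3 = 5)
R_4 = 21 (n_4 = 3)
Step 3: H = 12/(N(N+1)) * sum(R_i^2/n_i) - 3(N+1)
     = 12/(17*18) * (35.5^2/5 + 42^2/4 + 54.5^2/5 + 21^2/3) - 3*18
     = 0.039216 * 1434.1 - 54
     = 2.239216.
Step 4: Ties present; correction factor C = 1 - 90/(17^3 - 17) = 0.981618. Corrected H = 2.239216 / 0.981618 = 2.281149.
Step 5: Under H0, H ~ chi^2(3); p-value = 0.516142.
Step 6: alpha = 0.1. fail to reject H0.

H = 2.2811, df = 3, p = 0.516142, fail to reject H0.


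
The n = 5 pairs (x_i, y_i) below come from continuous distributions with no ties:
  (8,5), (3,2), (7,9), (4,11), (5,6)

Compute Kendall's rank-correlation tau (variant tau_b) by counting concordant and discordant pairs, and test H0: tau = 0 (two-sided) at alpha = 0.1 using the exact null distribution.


Step 1: Enumerate the 10 unordered pairs (i,j) with i<j and classify each by sign(x_j-x_i) * sign(y_j-y_i).
  (1,2):dx=-5,dy=-3->C; (1,3):dx=-1,dy=+4->D; (1,4):dx=-4,dy=+6->D; (1,5):dx=-3,dy=+1->D
  (2,3):dx=+4,dy=+7->C; (2,4):dx=+1,dy=+9->C; (2,5):dx=+2,dy=+4->C; (3,4):dx=-3,dy=+2->D
  (3,5):dx=-2,dy=-3->C; (4,5):dx=+1,dy=-5->D
Step 2: C = 5, D = 5, total pairs = 10.
Step 3: tau = (C - D)/(n(n-1)/2) = (5 - 5)/10 = 0.000000.
Step 4: Exact two-sided p-value (enumerate n! = 120 permutations of y under H0): p = 1.000000.
Step 5: alpha = 0.1. fail to reject H0.

tau_b = 0.0000 (C=5, D=5), p = 1.000000, fail to reject H0.


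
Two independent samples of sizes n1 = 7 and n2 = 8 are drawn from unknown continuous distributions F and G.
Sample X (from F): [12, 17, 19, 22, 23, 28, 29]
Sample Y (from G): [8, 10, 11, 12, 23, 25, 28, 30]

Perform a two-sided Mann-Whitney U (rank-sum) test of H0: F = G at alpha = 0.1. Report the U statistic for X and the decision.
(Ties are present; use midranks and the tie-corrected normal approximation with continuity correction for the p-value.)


Step 1: Combine and sort all 15 observations; assign midranks.
sorted (value, group): (8,Y), (10,Y), (11,Y), (12,X), (12,Y), (17,X), (19,X), (22,X), (23,X), (23,Y), (25,Y), (28,X), (28,Y), (29,X), (30,Y)
ranks: 8->1, 10->2, 11->3, 12->4.5, 12->4.5, 17->6, 19->7, 22->8, 23->9.5, 23->9.5, 25->11, 28->12.5, 28->12.5, 29->14, 30->15
Step 2: Rank sum for X: R1 = 4.5 + 6 + 7 + 8 + 9.5 + 12.5 + 14 = 61.5.
Step 3: U_X = R1 - n1(n1+1)/2 = 61.5 - 7*8/2 = 61.5 - 28 = 33.5.
       U_Y = n1*n2 - U_X = 56 - 33.5 = 22.5.
Step 4: Ties are present, so use the tie-corrected normal approximation (with continuity correction) for the p-value.
Step 5: p-value = 0.561784; compare to alpha = 0.1. fail to reject H0.

U_X = 33.5, p = 0.561784, fail to reject H0 at alpha = 0.1.


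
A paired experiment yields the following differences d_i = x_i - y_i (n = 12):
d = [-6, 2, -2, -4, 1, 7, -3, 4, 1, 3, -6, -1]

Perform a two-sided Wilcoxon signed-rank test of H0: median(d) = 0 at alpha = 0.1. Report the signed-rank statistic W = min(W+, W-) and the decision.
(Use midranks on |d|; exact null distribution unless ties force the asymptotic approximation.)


Step 1: Drop any zero differences (none here) and take |d_i|.
|d| = [6, 2, 2, 4, 1, 7, 3, 4, 1, 3, 6, 1]
Step 2: Midrank |d_i| (ties get averaged ranks).
ranks: |6|->10.5, |2|->4.5, |2|->4.5, |4|->8.5, |1|->2, |7|->12, |3|->6.5, |4|->8.5, |1|->2, |3|->6.5, |6|->10.5, |1|->2
Step 3: Attach original signs; sum ranks with positive sign and with negative sign.
W+ = 4.5 + 2 + 12 + 8.5 + 2 + 6.5 = 35.5
W- = 10.5 + 4.5 + 8.5 + 6.5 + 10.5 + 2 = 42.5
(Check: W+ + W- = 78 should equal n(n+1)/2 = 78.)
Step 4: Test statistic W = min(W+, W-) = 35.5.
Step 5: Ties in |d|, so use the tie-corrected normal approximation.
        E[W] = n(n+1)/4 = 12*13/4 = 39.
        Tie groups: |d|=1 (t=3), |d|=2 (t=2), |d|=3 (t=2), |d|=4 (t=2), |d|=6 (t=2); sum(t^3 - t) = 48.
        Var[W] = n(n+1)(2n+1)/24 - sum(t^3-t)/48 = 3900/24 - 48/48 = 161.5.
        z = (W - E[W]) / sqrt(Var[W]) = (35.5 - 39) / 12.7083 = -0.2754.
        Two-sided p = 2*Phi(z) = 0.783000.
Step 6: alpha = 0.1. fail to reject H0.

W+ = 35.5, W- = 42.5, W = min = 35.5, p = 0.783000, fail to reject H0.


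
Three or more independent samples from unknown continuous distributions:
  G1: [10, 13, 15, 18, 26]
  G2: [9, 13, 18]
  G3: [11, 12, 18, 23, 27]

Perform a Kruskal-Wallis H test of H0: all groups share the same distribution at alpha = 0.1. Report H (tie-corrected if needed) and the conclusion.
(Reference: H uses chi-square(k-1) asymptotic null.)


Step 1: Combine all N = 13 observations and assign midranks.
sorted (value, group, rank): (9,G2,1), (10,G1,2), (11,G3,3), (12,G3,4), (13,G1,5.5), (13,G2,5.5), (15,G1,7), (18,G1,9), (18,G2,9), (18,G3,9), (23,G3,11), (26,G1,12), (27,G3,13)
Step 2: Sum ranks within each group.
R_1 = 35.5 (n_1 = 5)
R_2 = 15.5 (n_2 = 3)
R_3 = 40 (n_3 = 5)
Step 3: H = 12/(N(N+1)) * sum(R_i^2/n_i) - 3(N+1)
     = 12/(13*14) * (35.5^2/5 + 15.5^2/3 + 40^2/5) - 3*14
     = 0.065934 * 652.133 - 42
     = 0.997802.
Step 4: Ties present; correction factor C = 1 - 30/(13^3 - 13) = 0.986264. Corrected H = 0.997802 / 0.986264 = 1.011699.
Step 5: Under H0, H ~ chi^2(2); p-value = 0.602993.
Step 6: alpha = 0.1. fail to reject H0.

H = 1.0117, df = 2, p = 0.602993, fail to reject H0.


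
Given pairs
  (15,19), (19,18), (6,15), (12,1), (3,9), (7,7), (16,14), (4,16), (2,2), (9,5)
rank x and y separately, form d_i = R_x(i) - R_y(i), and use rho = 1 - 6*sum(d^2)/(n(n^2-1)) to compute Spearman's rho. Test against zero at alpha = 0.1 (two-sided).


Step 1: Rank x and y separately (midranks; no ties here).
rank(x): 15->8, 19->10, 6->4, 12->7, 3->2, 7->5, 16->9, 4->3, 2->1, 9->6
rank(y): 19->10, 18->9, 15->7, 1->1, 9->5, 7->4, 14->6, 16->8, 2->2, 5->3
Step 2: d_i = R_x(i) - R_y(i); compute d_i^2.
  (8-10)^2=4, (10-9)^2=1, (4-7)^2=9, (7-1)^2=36, (2-5)^2=9, (5-4)^2=1, (9-6)^2=9, (3-8)^2=25, (1-2)^2=1, (6-3)^2=9
sum(d^2) = 104.
Step 3: rho = 1 - 6*104 / (10*(10^2 - 1)) = 1 - 624/990 = 0.369697.
Step 4: Under H0, t = rho * sqrt((n-2)/(1-rho^2)) = 1.1254 ~ t(8).
Step 5: Two-sided p-value from the t-distribution with 8 df = 0.293050.
Step 6: alpha = 0.1. fail to reject H0.

rho = 0.3697, p = 0.293050, fail to reject H0 at alpha = 0.1.


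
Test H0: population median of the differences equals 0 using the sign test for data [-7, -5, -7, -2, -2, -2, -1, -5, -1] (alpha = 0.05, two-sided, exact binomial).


Step 1: Discard zero differences. Original n = 9; n_eff = number of nonzero differences = 9.
Nonzero differences (with sign): -7, -5, -7, -2, -2, -2, -1, -5, -1
Step 2: Count signs: positive = 0, negative = 9.
Step 3: Under H0: P(positive) = 0.5, so the number of positives S ~ Bin(9, 0.5).
Step 4: Two-sided exact p-value = sum of Bin(9,0.5) probabilities at or below the observed probability = 0.003906.
Step 5: alpha = 0.05. reject H0.

n_eff = 9, pos = 0, neg = 9, p = 0.003906, reject H0.


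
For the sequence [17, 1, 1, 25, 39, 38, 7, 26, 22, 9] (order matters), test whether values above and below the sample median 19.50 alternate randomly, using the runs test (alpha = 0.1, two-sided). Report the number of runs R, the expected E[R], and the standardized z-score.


Step 1: Compute median = 19.50; label A = above, B = below.
Labels in order: BBBAAABAAB  (n_A = 5, n_B = 5)
Step 2: Count runs R = 5.
Step 3: Under H0 (random ordering), E[R] = 2*n_A*n_B/(n_A+n_B) + 1 = 2*5*5/10 + 1 = 6.0000.
        Var[R] = 2*n_A*n_B*(2*n_A*n_B - n_A - n_B) / ((n_A+n_B)^2 * (n_A+n_B-1)) = 2000/900 = 2.2222.
        SD[R] = 1.4907.
Step 4: Continuity-corrected z = (R + 0.5 - E[R]) / SD[R] = (5 + 0.5 - 6.0000) / 1.4907 = -0.3354.
Step 5: Two-sided p-value via normal approximation = 2*(1 - Phi(|z|)) = 0.737316.
Step 6: alpha = 0.1. fail to reject H0.

R = 5, z = -0.3354, p = 0.737316, fail to reject H0.


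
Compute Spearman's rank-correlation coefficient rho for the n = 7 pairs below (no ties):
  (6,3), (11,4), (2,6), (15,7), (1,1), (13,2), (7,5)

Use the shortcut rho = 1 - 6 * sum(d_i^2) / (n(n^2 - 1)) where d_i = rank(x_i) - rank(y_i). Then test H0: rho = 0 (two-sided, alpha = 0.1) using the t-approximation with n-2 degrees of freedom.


Step 1: Rank x and y separately (midranks; no ties here).
rank(x): 6->3, 11->5, 2->2, 15->7, 1->1, 13->6, 7->4
rank(y): 3->3, 4->4, 6->6, 7->7, 1->1, 2->2, 5->5
Step 2: d_i = R_x(i) - R_y(i); compute d_i^2.
  (3-3)^2=0, (5-4)^2=1, (2-6)^2=16, (7-7)^2=0, (1-1)^2=0, (6-2)^2=16, (4-5)^2=1
sum(d^2) = 34.
Step 3: rho = 1 - 6*34 / (7*(7^2 - 1)) = 1 - 204/336 = 0.392857.
Step 4: Under H0, t = rho * sqrt((n-2)/(1-rho^2)) = 0.9553 ~ t(5).
Step 5: Two-sided p-value from the t-distribution with 5 df = 0.383317.
Step 6: alpha = 0.1. fail to reject H0.

rho = 0.3929, p = 0.383317, fail to reject H0 at alpha = 0.1.


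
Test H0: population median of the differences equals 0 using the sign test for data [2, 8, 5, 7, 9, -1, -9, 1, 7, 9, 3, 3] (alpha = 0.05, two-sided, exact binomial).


Step 1: Discard zero differences. Original n = 12; n_eff = number of nonzero differences = 12.
Nonzero differences (with sign): +2, +8, +5, +7, +9, -1, -9, +1, +7, +9, +3, +3
Step 2: Count signs: positive = 10, negative = 2.
Step 3: Under H0: P(positive) = 0.5, so the number of positives S ~ Bin(12, 0.5).
Step 4: Two-sided exact p-value = sum of Bin(12,0.5) probabilities at or below the observed probability = 0.038574.
Step 5: alpha = 0.05. reject H0.

n_eff = 12, pos = 10, neg = 2, p = 0.038574, reject H0.


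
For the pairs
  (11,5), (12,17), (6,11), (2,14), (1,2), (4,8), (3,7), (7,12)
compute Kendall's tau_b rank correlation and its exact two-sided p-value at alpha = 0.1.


Step 1: Enumerate the 28 unordered pairs (i,j) with i<j and classify each by sign(x_j-x_i) * sign(y_j-y_i).
  (1,2):dx=+1,dy=+12->C; (1,3):dx=-5,dy=+6->D; (1,4):dx=-9,dy=+9->D; (1,5):dx=-10,dy=-3->C
  (1,6):dx=-7,dy=+3->D; (1,7):dx=-8,dy=+2->D; (1,8):dx=-4,dy=+7->D; (2,3):dx=-6,dy=-6->C
  (2,4):dx=-10,dy=-3->C; (2,5):dx=-11,dy=-15->C; (2,6):dx=-8,dy=-9->C; (2,7):dx=-9,dy=-10->C
  (2,8):dx=-5,dy=-5->C; (3,4):dx=-4,dy=+3->D; (3,5):dx=-5,dy=-9->C; (3,6):dx=-2,dy=-3->C
  (3,7):dx=-3,dy=-4->C; (3,8):dx=+1,dy=+1->C; (4,5):dx=-1,dy=-12->C; (4,6):dx=+2,dy=-6->D
  (4,7):dx=+1,dy=-7->D; (4,8):dx=+5,dy=-2->D; (5,6):dx=+3,dy=+6->C; (5,7):dx=+2,dy=+5->C
  (5,8):dx=+6,dy=+10->C; (6,7):dx=-1,dy=-1->C; (6,8):dx=+3,dy=+4->C; (7,8):dx=+4,dy=+5->C
Step 2: C = 19, D = 9, total pairs = 28.
Step 3: tau = (C - D)/(n(n-1)/2) = (19 - 9)/28 = 0.357143.
Step 4: Exact two-sided p-value (enumerate n! = 40320 permutations of y under H0): p = 0.275099.
Step 5: alpha = 0.1. fail to reject H0.

tau_b = 0.3571 (C=19, D=9), p = 0.275099, fail to reject H0.


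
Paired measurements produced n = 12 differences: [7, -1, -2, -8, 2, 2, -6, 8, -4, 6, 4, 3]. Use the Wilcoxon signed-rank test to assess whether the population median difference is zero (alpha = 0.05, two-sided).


Step 1: Drop any zero differences (none here) and take |d_i|.
|d| = [7, 1, 2, 8, 2, 2, 6, 8, 4, 6, 4, 3]
Step 2: Midrank |d_i| (ties get averaged ranks).
ranks: |7|->10, |1|->1, |2|->3, |8|->11.5, |2|->3, |2|->3, |6|->8.5, |8|->11.5, |4|->6.5, |6|->8.5, |4|->6.5, |3|->5
Step 3: Attach original signs; sum ranks with positive sign and with negative sign.
W+ = 10 + 3 + 3 + 11.5 + 8.5 + 6.5 + 5 = 47.5
W- = 1 + 3 + 11.5 + 8.5 + 6.5 = 30.5
(Check: W+ + W- = 78 should equal n(n+1)/2 = 78.)
Step 4: Test statistic W = min(W+, W-) = 30.5.
Step 5: Ties in |d|, so use the tie-corrected normal approximation.
        E[W] = n(n+1)/4 = 12*13/4 = 39.
        Tie groups: |d|=2 (t=3), |d|=4 (t=2), |d|=6 (t=2), |d|=8 (t=2); sum(t^3 - t) = 42.
        Var[W] = n(n+1)(2n+1)/24 - sum(t^3-t)/48 = 3900/24 - 42/48 = 161.625.
        z = (W - E[W]) / sqrt(Var[W]) = (30.5 - 39) / 12.7132 = -0.6686.
        Two-sided p = 2*Phi(z) = 0.503752.
Step 6: alpha = 0.05. fail to reject H0.

W+ = 47.5, W- = 30.5, W = min = 30.5, p = 0.503752, fail to reject H0.


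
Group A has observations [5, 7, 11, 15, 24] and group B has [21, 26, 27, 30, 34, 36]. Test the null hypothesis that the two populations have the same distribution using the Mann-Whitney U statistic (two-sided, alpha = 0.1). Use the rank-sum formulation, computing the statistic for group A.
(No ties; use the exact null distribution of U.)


Step 1: Combine and sort all 11 observations; assign midranks.
sorted (value, group): (5,X), (7,X), (11,X), (15,X), (21,Y), (24,X), (26,Y), (27,Y), (30,Y), (34,Y), (36,Y)
ranks: 5->1, 7->2, 11->3, 15->4, 21->5, 24->6, 26->7, 27->8, 30->9, 34->10, 36->11
Step 2: Rank sum for X: R1 = 1 + 2 + 3 + 4 + 6 = 16.
Step 3: U_X = R1 - n1(n1+1)/2 = 16 - 5*6/2 = 16 - 15 = 1.
       U_Y = n1*n2 - U_X = 30 - 1 = 29.
Step 4: No ties, so the exact null distribution of U (based on enumerating the C(11,5) = 462 equally likely rank assignments) gives the two-sided p-value.
Step 5: p-value = 0.008658; compare to alpha = 0.1. reject H0.

U_X = 1, p = 0.008658, reject H0 at alpha = 0.1.


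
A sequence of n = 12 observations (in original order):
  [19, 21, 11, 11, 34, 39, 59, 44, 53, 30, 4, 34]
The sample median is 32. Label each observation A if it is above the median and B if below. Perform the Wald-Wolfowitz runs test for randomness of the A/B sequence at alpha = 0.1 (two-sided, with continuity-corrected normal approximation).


Step 1: Compute median = 32; label A = above, B = below.
Labels in order: BBBBAAAAABBA  (n_A = 6, n_B = 6)
Step 2: Count runs R = 4.
Step 3: Under H0 (random ordering), E[R] = 2*n_A*n_B/(n_A+n_B) + 1 = 2*6*6/12 + 1 = 7.0000.
        Var[R] = 2*n_A*n_B*(2*n_A*n_B - n_A - n_B) / ((n_A+n_B)^2 * (n_A+n_B-1)) = 4320/1584 = 2.7273.
        SD[R] = 1.6514.
Step 4: Continuity-corrected z = (R + 0.5 - E[R]) / SD[R] = (4 + 0.5 - 7.0000) / 1.6514 = -1.5138.
Step 5: Two-sided p-value via normal approximation = 2*(1 - Phi(|z|)) = 0.130070.
Step 6: alpha = 0.1. fail to reject H0.

R = 4, z = -1.5138, p = 0.130070, fail to reject H0.


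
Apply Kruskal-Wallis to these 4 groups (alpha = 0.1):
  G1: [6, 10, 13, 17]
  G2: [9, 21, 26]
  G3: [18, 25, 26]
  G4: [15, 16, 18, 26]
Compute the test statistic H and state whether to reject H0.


Step 1: Combine all N = 14 observations and assign midranks.
sorted (value, group, rank): (6,G1,1), (9,G2,2), (10,G1,3), (13,G1,4), (15,G4,5), (16,G4,6), (17,G1,7), (18,G3,8.5), (18,G4,8.5), (21,G2,10), (25,G3,11), (26,G2,13), (26,G3,13), (26,G4,13)
Step 2: Sum ranks within each group.
R_1 = 15 (n_1 = 4)
R_2 = 25 (n_2 = 3)
R_3 = 32.5 (n_3 = 3)
R_4 = 32.5 (n_4 = 4)
Step 3: H = 12/(N(N+1)) * sum(R_i^2/n_i) - 3(N+1)
     = 12/(14*15) * (15^2/4 + 25^2/3 + 32.5^2/3 + 32.5^2/4) - 3*15
     = 0.057143 * 880.729 - 45
     = 5.327381.
Step 4: Ties present; correction factor C = 1 - 30/(14^3 - 14) = 0.989011. Corrected H = 5.327381 / 0.989011 = 5.386574.
Step 5: Under H0, H ~ chi^2(3); p-value = 0.145582.
Step 6: alpha = 0.1. fail to reject H0.

H = 5.3866, df = 3, p = 0.145582, fail to reject H0.


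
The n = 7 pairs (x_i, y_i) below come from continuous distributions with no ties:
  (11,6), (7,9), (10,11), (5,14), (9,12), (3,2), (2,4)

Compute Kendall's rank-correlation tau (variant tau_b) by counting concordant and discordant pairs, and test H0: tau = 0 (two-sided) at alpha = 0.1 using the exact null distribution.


Step 1: Enumerate the 21 unordered pairs (i,j) with i<j and classify each by sign(x_j-x_i) * sign(y_j-y_i).
  (1,2):dx=-4,dy=+3->D; (1,3):dx=-1,dy=+5->D; (1,4):dx=-6,dy=+8->D; (1,5):dx=-2,dy=+6->D
  (1,6):dx=-8,dy=-4->C; (1,7):dx=-9,dy=-2->C; (2,3):dx=+3,dy=+2->C; (2,4):dx=-2,dy=+5->D
  (2,5):dx=+2,dy=+3->C; (2,6):dx=-4,dy=-7->C; (2,7):dx=-5,dy=-5->C; (3,4):dx=-5,dy=+3->D
  (3,5):dx=-1,dy=+1->D; (3,6):dx=-7,dy=-9->C; (3,7):dx=-8,dy=-7->C; (4,5):dx=+4,dy=-2->D
  (4,6):dx=-2,dy=-12->C; (4,7):dx=-3,dy=-10->C; (5,6):dx=-6,dy=-10->C; (5,7):dx=-7,dy=-8->C
  (6,7):dx=-1,dy=+2->D
Step 2: C = 12, D = 9, total pairs = 21.
Step 3: tau = (C - D)/(n(n-1)/2) = (12 - 9)/21 = 0.142857.
Step 4: Exact two-sided p-value (enumerate n! = 5040 permutations of y under H0): p = 0.772619.
Step 5: alpha = 0.1. fail to reject H0.

tau_b = 0.1429 (C=12, D=9), p = 0.772619, fail to reject H0.


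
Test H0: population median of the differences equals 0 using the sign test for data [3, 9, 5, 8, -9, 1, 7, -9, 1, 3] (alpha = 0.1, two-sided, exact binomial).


Step 1: Discard zero differences. Original n = 10; n_eff = number of nonzero differences = 10.
Nonzero differences (with sign): +3, +9, +5, +8, -9, +1, +7, -9, +1, +3
Step 2: Count signs: positive = 8, negative = 2.
Step 3: Under H0: P(positive) = 0.5, so the number of positives S ~ Bin(10, 0.5).
Step 4: Two-sided exact p-value = sum of Bin(10,0.5) probabilities at or below the observed probability = 0.109375.
Step 5: alpha = 0.1. fail to reject H0.

n_eff = 10, pos = 8, neg = 2, p = 0.109375, fail to reject H0.


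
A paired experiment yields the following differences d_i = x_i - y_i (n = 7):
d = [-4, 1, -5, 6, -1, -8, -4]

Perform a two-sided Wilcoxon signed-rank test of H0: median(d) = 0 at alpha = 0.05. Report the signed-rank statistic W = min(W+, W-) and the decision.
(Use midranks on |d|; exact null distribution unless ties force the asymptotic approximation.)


Step 1: Drop any zero differences (none here) and take |d_i|.
|d| = [4, 1, 5, 6, 1, 8, 4]
Step 2: Midrank |d_i| (ties get averaged ranks).
ranks: |4|->3.5, |1|->1.5, |5|->5, |6|->6, |1|->1.5, |8|->7, |4|->3.5
Step 3: Attach original signs; sum ranks with positive sign and with negative sign.
W+ = 1.5 + 6 = 7.5
W- = 3.5 + 5 + 1.5 + 7 + 3.5 = 20.5
(Check: W+ + W- = 28 should equal n(n+1)/2 = 28.)
Step 4: Test statistic W = min(W+, W-) = 7.5.
Step 5: Ties in |d|, so use the tie-corrected normal approximation.
        E[W] = n(n+1)/4 = 7*8/4 = 14.
        Tie groups: |d|=1 (t=2), |d|=4 (t=2); sum(t^3 - t) = 12.
        Var[W] = n(n+1)(2n+1)/24 - sum(t^3-t)/48 = 840/24 - 12/48 = 34.75.
        z = (W - E[W]) / sqrt(Var[W]) = (7.5 - 14) / 5.8949 = -1.1026.
        Two-sided p = 2*Phi(z) = 0.270181.
Step 6: alpha = 0.05. fail to reject H0.

W+ = 7.5, W- = 20.5, W = min = 7.5, p = 0.270181, fail to reject H0.


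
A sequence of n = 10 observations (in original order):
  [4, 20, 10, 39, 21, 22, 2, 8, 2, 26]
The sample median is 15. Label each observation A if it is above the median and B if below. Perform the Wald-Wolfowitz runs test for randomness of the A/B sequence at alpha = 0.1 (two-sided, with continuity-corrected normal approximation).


Step 1: Compute median = 15; label A = above, B = below.
Labels in order: BABAAABBBA  (n_A = 5, n_B = 5)
Step 2: Count runs R = 6.
Step 3: Under H0 (random ordering), E[R] = 2*n_A*n_B/(n_A+n_B) + 1 = 2*5*5/10 + 1 = 6.0000.
        Var[R] = 2*n_A*n_B*(2*n_A*n_B - n_A - n_B) / ((n_A+n_B)^2 * (n_A+n_B-1)) = 2000/900 = 2.2222.
        SD[R] = 1.4907.
Step 4: R = E[R], so z = 0 with no continuity correction.
Step 5: Two-sided p-value via normal approximation = 2*(1 - Phi(|z|)) = 1.000000.
Step 6: alpha = 0.1. fail to reject H0.

R = 6, z = 0.0000, p = 1.000000, fail to reject H0.


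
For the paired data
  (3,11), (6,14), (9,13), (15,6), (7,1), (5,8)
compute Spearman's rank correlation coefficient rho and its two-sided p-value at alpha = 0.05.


Step 1: Rank x and y separately (midranks; no ties here).
rank(x): 3->1, 6->3, 9->5, 15->6, 7->4, 5->2
rank(y): 11->4, 14->6, 13->5, 6->2, 1->1, 8->3
Step 2: d_i = R_x(i) - R_y(i); compute d_i^2.
  (1-4)^2=9, (3-6)^2=9, (5-5)^2=0, (6-2)^2=16, (4-1)^2=9, (2-3)^2=1
sum(d^2) = 44.
Step 3: rho = 1 - 6*44 / (6*(6^2 - 1)) = 1 - 264/210 = -0.257143.
Step 4: Under H0, t = rho * sqrt((n-2)/(1-rho^2)) = -0.5322 ~ t(4).
Step 5: Two-sided p-value from the t-distribution with 4 df = 0.622787.
Step 6: alpha = 0.05. fail to reject H0.

rho = -0.2571, p = 0.622787, fail to reject H0 at alpha = 0.05.


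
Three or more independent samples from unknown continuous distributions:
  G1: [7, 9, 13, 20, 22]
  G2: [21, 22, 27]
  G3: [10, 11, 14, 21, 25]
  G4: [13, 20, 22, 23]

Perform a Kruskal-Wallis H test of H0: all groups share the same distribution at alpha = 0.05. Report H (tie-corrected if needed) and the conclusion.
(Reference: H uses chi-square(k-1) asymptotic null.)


Step 1: Combine all N = 17 observations and assign midranks.
sorted (value, group, rank): (7,G1,1), (9,G1,2), (10,G3,3), (11,G3,4), (13,G1,5.5), (13,G4,5.5), (14,G3,7), (20,G1,8.5), (20,G4,8.5), (21,G2,10.5), (21,G3,10.5), (22,G1,13), (22,G2,13), (22,G4,13), (23,G4,15), (25,G3,16), (27,G2,17)
Step 2: Sum ranks within each group.
R_1 = 30 (n_1 = 5)
R_2 = 40.5 (n_2 = 3)
R_3 = 40.5 (n_3 = 5)
R_4 = 42 (n_4 = 4)
Step 3: H = 12/(N(N+1)) * sum(R_i^2/n_i) - 3(N+1)
     = 12/(17*18) * (30^2/5 + 40.5^2/3 + 40.5^2/5 + 42^2/4) - 3*18
     = 0.039216 * 1495.8 - 54
     = 4.658824.
Step 4: Ties present; correction factor C = 1 - 42/(17^3 - 17) = 0.991422. Corrected H = 4.658824 / 0.991422 = 4.699135.
Step 5: Under H0, H ~ chi^2(3); p-value = 0.195201.
Step 6: alpha = 0.05. fail to reject H0.

H = 4.6991, df = 3, p = 0.195201, fail to reject H0.
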